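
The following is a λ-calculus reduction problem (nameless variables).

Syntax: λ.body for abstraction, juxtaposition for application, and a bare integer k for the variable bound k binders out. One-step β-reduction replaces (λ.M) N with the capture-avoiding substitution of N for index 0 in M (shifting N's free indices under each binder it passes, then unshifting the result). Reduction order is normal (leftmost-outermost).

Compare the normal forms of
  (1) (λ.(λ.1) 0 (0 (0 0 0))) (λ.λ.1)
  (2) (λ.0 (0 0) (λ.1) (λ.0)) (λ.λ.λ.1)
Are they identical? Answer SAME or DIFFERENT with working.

Term A:
  start: (λ.(λ.1) 0 (0 (0 0 0))) (λ.λ.1)
  [1] (λ.λ.λ.1) (λ.λ.1) ((λ.λ.1) ((λ.λ.1) (λ.λ.1) (λ.λ.1)))
  [2] (λ.λ.1) ((λ.λ.1) ((λ.λ.1) (λ.λ.1) (λ.λ.1)))
  [3] λ.(λ.λ.1) ((λ.λ.1) (λ.λ.1) (λ.λ.1))
  [4] λ.λ.(λ.λ.1) (λ.λ.1) (λ.λ.1)
  [5] λ.λ.(λ.λ.λ.1) (λ.λ.1)
  [6] λ.λ.λ.λ.1

Term B:
  start: (λ.0 (0 0) (λ.1) (λ.0)) (λ.λ.λ.1)
  [1] (λ.λ.λ.1) ((λ.λ.λ.1) (λ.λ.λ.1)) (λ.λ.λ.λ.1) (λ.0)
  [2] (λ.λ.1) (λ.λ.λ.λ.1) (λ.0)
  [3] (λ.λ.λ.λ.λ.1) (λ.0)
  [4] λ.λ.λ.λ.1

Answer: SAME — A ⇓ λ.λ.λ.λ.1, B ⇓ λ.λ.λ.λ.1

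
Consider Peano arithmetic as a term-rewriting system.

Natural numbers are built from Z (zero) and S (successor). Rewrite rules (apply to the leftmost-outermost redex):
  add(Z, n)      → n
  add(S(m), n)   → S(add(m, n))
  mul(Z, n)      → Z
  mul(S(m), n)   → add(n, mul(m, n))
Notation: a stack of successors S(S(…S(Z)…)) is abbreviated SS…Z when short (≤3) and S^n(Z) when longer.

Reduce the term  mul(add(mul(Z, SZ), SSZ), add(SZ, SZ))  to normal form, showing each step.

  start: mul(add(mul(Z, SZ), SSZ), add(SZ, SZ))
  →1  mul(add(Z, SSZ), add(SZ, SZ))
  →2  mul(SSZ, add(SZ, SZ))
  →3  add(add(SZ, SZ), mul(SZ, add(SZ, SZ)))
  →4  add(S(add(Z, SZ)), mul(SZ, add(SZ, SZ)))
  →5  S(add(add(Z, SZ), mul(SZ, add(SZ, SZ))))
  →6  S(add(SZ, mul(SZ, add(SZ, SZ))))
  →7  S(S(add(Z, mul(SZ, add(SZ, SZ)))))
  →8  S(S(mul(SZ, add(SZ, SZ))))
  →9  S(S(add(add(SZ, SZ), mul(Z, add(SZ, SZ)))))
  →10  S(S(add(S(add(Z, SZ)), mul(Z, add(SZ, SZ)))))
  →11  S(S(S(add(add(Z, SZ), mul(Z, add(SZ, SZ))))))
  →12  S(S(S(add(SZ, mul(Z, add(SZ, SZ))))))
  →13  S(S(S(S(add(Z, mul(Z, add(SZ, SZ)))))))
  →14  S(S(S(S(mul(Z, add(SZ, SZ))))))
  →15  S^4(Z)

Answer: normal form = S^4(Z)  (in 15 steps)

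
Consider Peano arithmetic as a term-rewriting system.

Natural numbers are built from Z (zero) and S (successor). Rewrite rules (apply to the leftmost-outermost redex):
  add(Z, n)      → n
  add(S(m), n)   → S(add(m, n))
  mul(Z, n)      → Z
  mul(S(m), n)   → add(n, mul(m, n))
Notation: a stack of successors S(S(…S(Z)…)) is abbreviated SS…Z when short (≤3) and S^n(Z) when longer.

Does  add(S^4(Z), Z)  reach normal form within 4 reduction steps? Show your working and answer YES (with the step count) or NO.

  start: add(S^4(Z), Z)
  →1  S(add(SSSZ, Z))
  →2  S(S(add(SSZ, Z)))
  →3  S(S(S(add(SZ, Z))))
  →4  S(S(S(S(add(Z, Z)))))

Answer: NO — after 4 steps the term is S(S(S(S(add(Z, Z))))), not yet normal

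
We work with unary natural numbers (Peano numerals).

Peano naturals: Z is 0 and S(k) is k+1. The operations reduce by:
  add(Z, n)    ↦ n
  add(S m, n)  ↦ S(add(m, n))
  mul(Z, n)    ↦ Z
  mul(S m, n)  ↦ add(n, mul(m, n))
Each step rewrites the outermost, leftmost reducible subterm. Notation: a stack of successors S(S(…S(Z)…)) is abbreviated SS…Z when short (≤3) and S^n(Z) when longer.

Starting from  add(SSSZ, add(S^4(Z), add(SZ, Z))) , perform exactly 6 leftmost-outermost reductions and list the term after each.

  start: add(SSSZ, add(S^4(Z), add(SZ, Z)))
  step 1: S(add(SSZ, add(S^4(Z), add(SZ, Z))))
  step 2: S(S(add(SZ, add(S^4(Z), add(SZ, Z)))))
  step 3: S(S(S(add(Z, add(S^4(Z), add(SZ, Z))))))
  step 4: S(S(S(add(S^4(Z), add(SZ, Z)))))
  step 5: S(S(S(S(add(SSSZ, add(SZ, Z))))))
  step 6: S(S(S(S(S(add(SSZ, add(SZ, Z)))))))

Answer: after 6 steps: S(S(S(S(S(add(SSZ, add(SZ, Z)))))))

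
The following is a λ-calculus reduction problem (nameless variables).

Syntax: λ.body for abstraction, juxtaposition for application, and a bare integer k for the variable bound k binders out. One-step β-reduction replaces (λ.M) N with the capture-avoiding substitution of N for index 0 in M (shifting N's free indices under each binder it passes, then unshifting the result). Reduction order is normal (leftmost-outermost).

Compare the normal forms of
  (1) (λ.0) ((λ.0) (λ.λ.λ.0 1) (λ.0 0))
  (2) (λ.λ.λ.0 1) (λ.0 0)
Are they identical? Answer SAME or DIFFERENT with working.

Answer: SAME — A ⇓ λ.λ.0 1, B ⇓ λ.λ.0 1

Reduction:
Term A:
  start: (λ.0) ((λ.0) (λ.λ.λ.0 1) (λ.0 0))
  →1  (λ.0) (λ.λ.λ.0 1) (λ.0 0)
  →2  (λ.λ.λ.0 1) (λ.0 0)
  →3  λ.λ.0 1

Term B:
  start: (λ.λ.λ.0 1) (λ.0 0)
  →1  λ.λ.0 1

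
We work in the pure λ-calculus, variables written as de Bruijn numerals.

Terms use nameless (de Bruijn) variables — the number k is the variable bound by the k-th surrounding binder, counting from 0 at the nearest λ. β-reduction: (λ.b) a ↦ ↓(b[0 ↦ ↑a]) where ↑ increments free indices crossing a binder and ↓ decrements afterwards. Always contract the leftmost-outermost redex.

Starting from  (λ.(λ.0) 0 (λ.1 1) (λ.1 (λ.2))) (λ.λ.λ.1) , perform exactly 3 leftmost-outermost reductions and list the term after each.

Answer: after 3 steps: (λ.λ.1) (λ.(λ.λ.λ.1) (λ.λ.λ.λ.1))

Reduction:
  start: (λ.(λ.0) 0 (λ.1 1) (λ.1 (λ.2))) (λ.λ.λ.1)
  step 1: (λ.0) (λ.λ.λ.1) (λ.(λ.λ.λ.1) (λ.λ.λ.1)) (λ.(λ.λ.λ.1) (λ.λ.λ.λ.1))
  step 2: (λ.λ.λ.1) (λ.(λ.λ.λ.1) (λ.λ.λ.1)) (λ.(λ.λ.λ.1) (λ.λ.λ.λ.1))
  step 3: (λ.λ.1) (λ.(λ.λ.λ.1) (λ.λ.λ.λ.1))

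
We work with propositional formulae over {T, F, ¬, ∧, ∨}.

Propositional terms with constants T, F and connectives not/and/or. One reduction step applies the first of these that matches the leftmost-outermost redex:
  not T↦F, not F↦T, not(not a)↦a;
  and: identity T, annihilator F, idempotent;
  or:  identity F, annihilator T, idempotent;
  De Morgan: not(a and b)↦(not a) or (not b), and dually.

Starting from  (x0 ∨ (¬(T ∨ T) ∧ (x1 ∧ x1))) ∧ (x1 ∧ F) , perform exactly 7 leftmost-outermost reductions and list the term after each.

  start: (x0 ∨ (¬(T ∨ T) ∧ (x1 ∧ x1))) ∧ (x1 ∧ F)
  →1  (x0 ∨ ((¬T ∧ ¬T) ∧ (x1 ∧ x1))) ∧ (x1 ∧ F)
  →2  (x0 ∨ (¬T ∧ (x1 ∧ x1))) ∧ (x1 ∧ F)
  →3  (x0 ∨ (F ∧ (x1 ∧ x1))) ∧ (x1 ∧ F)
  →4  (x0 ∨ F) ∧ (x1 ∧ F)
  →5  x0 ∧ (x1 ∧ F)
  →6  x0 ∧ F
  →7  F

Answer: after 7 steps: F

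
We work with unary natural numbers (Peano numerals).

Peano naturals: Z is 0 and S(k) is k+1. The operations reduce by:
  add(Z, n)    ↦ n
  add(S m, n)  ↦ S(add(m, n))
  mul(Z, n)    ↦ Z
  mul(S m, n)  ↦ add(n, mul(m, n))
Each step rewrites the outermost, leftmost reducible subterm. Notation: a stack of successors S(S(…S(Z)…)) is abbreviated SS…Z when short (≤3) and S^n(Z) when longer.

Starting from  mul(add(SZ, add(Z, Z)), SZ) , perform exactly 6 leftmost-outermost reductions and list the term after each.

  start: mul(add(SZ, add(Z, Z)), SZ)
  →1  mul(S(add(Z, add(Z, Z))), SZ)
  →2  add(SZ, mul(add(Z, add(Z, Z)), SZ))
  →3  S(add(Z, mul(add(Z, add(Z, Z)), SZ)))
  →4  S(mul(add(Z, add(Z, Z)), SZ))
  →5  S(mul(add(Z, Z), SZ))
  →6  S(mul(Z, SZ))

Answer: after 6 steps: S(mul(Z, SZ))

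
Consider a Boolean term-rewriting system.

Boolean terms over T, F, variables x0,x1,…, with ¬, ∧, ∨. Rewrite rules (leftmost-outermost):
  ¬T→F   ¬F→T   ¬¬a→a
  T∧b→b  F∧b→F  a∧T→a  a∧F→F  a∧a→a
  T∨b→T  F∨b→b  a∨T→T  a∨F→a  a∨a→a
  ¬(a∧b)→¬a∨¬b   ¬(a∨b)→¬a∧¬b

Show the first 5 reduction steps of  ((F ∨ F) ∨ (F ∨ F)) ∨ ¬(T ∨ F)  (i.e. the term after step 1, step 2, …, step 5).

Answer: after 5 steps: F ∧ ¬F

Derivation:
  start: ((F ∨ F) ∨ (F ∨ F)) ∨ ¬(T ∨ F)
  →1  (F ∨ F) ∨ ¬(T ∨ F)
  →2  F ∨ ¬(T ∨ F)
  →3  ¬(T ∨ F)
  →4  ¬T ∧ ¬F
  →5  F ∧ ¬F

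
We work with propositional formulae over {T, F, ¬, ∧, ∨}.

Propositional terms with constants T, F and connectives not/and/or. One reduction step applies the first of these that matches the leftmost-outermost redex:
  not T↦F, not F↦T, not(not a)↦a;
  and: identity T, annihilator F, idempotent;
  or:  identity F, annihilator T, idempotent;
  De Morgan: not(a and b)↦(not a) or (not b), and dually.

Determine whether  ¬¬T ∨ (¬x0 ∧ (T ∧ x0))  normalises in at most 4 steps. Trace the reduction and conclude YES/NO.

Answer: YES — reaches normal form T in 2 ≤ 4 steps

Derivation:
  start: ¬¬T ∨ (¬x0 ∧ (T ∧ x0))
  [1] T ∨ (¬x0 ∧ (T ∧ x0))
  [2] T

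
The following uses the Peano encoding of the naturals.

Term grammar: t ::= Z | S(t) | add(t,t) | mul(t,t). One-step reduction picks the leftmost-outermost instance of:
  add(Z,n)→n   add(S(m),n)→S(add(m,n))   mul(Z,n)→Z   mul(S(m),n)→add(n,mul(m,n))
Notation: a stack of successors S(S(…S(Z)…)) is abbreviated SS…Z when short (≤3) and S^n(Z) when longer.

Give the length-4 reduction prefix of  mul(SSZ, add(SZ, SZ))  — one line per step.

Answer: after 4 steps: S(add(SZ, mul(SZ, add(SZ, SZ))))

Reduction:
  start: mul(SSZ, add(SZ, SZ))
  [1] add(add(SZ, SZ), mul(SZ, add(SZ, SZ)))
  [2] add(S(add(Z, SZ)), mul(SZ, add(SZ, SZ)))
  [3] S(add(add(Z, SZ), mul(SZ, add(SZ, SZ))))
  [4] S(add(SZ, mul(SZ, add(SZ, SZ))))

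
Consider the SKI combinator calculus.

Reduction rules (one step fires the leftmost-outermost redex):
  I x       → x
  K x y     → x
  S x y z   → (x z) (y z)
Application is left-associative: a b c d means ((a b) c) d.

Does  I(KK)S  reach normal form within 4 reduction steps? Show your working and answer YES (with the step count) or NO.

Answer: YES — reaches normal form K in 2 ≤ 4 steps

Derivation:
  start: I(KK)S
  →1  KKS
  →2  K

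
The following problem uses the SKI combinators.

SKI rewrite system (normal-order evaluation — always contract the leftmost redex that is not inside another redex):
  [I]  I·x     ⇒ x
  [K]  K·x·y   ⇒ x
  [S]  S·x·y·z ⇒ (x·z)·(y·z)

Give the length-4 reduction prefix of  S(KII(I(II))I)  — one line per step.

  start: S(KII(I(II))I)
  [1] S(I(I(II))I)
  [2] S(I(II)I)
  [3] S(III)
  [4] S(II)

Answer: after 4 steps: S(II)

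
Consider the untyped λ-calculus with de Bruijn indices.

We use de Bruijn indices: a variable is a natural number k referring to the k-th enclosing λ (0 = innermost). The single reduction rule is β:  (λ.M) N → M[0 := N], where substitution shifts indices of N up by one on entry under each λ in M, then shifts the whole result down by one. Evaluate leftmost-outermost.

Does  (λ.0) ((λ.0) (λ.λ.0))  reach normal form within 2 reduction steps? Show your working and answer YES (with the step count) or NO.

  start: (λ.0) ((λ.0) (λ.λ.0))
  [1] (λ.0) (λ.λ.0)
  [2] λ.λ.0

Answer: YES — reaches normal form λ.λ.0 in 2 ≤ 2 steps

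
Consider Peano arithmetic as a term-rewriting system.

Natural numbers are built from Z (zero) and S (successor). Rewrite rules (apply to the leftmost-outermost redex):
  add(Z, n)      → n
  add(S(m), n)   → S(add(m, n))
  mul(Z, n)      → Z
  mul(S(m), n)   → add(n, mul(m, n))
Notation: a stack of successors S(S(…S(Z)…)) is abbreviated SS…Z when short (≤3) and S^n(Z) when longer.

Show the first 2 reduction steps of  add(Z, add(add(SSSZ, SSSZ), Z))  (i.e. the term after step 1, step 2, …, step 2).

  start: add(Z, add(add(SSSZ, SSSZ), Z))
  [1] add(add(SSSZ, SSSZ), Z)
  [2] add(S(add(SSZ, SSSZ)), Z)

Answer: after 2 steps: add(S(add(SSZ, SSSZ)), Z)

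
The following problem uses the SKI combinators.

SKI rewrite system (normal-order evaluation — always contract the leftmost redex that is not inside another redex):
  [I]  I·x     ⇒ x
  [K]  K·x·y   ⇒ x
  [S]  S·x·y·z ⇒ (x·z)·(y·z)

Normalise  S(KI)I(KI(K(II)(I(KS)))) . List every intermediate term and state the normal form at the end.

  start: S(KI)I(KI(K(II)(I(KS))))
  step 1: KI(KI(K(II)(I(KS))))(I(KI(K(II)(I(KS)))))
  step 2: I(I(KI(K(II)(I(KS)))))
  step 3: I(KI(K(II)(I(KS))))
  step 4: KI(K(II)(I(KS)))
  step 5: I

Answer: normal form = I  (in 5 steps)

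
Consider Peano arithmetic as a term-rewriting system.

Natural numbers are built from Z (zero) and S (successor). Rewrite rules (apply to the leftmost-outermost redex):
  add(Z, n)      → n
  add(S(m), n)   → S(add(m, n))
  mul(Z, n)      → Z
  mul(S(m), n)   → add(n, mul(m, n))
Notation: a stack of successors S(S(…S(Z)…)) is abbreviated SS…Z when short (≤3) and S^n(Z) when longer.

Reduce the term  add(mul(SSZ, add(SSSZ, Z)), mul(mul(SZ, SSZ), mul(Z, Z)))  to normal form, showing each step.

  start: add(mul(SSZ, add(SSSZ, Z)), mul(mul(SZ, SSZ), mul(Z, Z)))
  [1] add(add(add(SSSZ, Z), mul(SZ, add(SSSZ, Z))), mul(mul(SZ, SSZ), mul(Z, Z)))
  [2] add(add(S(add(SSZ, Z)), mul(SZ, add(SSSZ, Z))), mul(mul(SZ, SSZ), mul(Z, Z)))
  [3] add(S(add(add(SSZ, Z), mul(SZ, add(SSSZ, Z)))), mul(mul(SZ, SSZ), mul(Z, Z)))
  [4] S(add(add(add(SSZ, Z), mul(SZ, add(SSSZ, Z))), mul(mul(SZ, SSZ), mul(Z, Z))))
  [5] S(add(add(S(add(SZ, Z)), mul(SZ, add(SSSZ, Z))), mul(mul(SZ, SSZ), mul(Z, Z))))
  [6] S(add(S(add(add(SZ, Z), mul(SZ, add(SSSZ, Z)))), mul(mul(SZ, SSZ), mul(Z, Z))))
  [7] S(S(add(add(add(SZ, Z), mul(SZ, add(SSSZ, Z))), mul(mul(SZ, SSZ), mul(Z, Z)))))
  [8] S(S(add(add(S(add(Z, Z)), mul(SZ, add(SSSZ, Z))), mul(mul(SZ, SSZ), mul(Z, Z)))))
  [9] S(S(add(S(add(add(Z, Z), mul(SZ, add(SSSZ, Z)))), mul(mul(SZ, SSZ), mul(Z, Z)))))
  [10] S(S(S(add(add(add(Z, Z), mul(SZ, add(SSSZ, Z))), mul(mul(SZ, SSZ), mul(Z, Z))))))
  [11] S(S(S(add(add(Z, mul(SZ, add(SSSZ, Z))), mul(mul(SZ, SSZ), mul(Z, Z))))))
  [12] S(S(S(add(mul(SZ, add(SSSZ, Z)), mul(mul(SZ, SSZ), mul(Z, Z))))))
  [13] S(S(S(add(add(add(SSSZ, Z), mul(Z, add(SSSZ, Z))), mul(mul(SZ, SSZ), mul(Z, Z))))))
  [14] S(S(S(add(add(S(add(SSZ, Z)), mul(Z, add(SSSZ, Z))), mul(mul(SZ, SSZ), mul(Z, Z))))))
  [15] S(S(S(add(S(add(add(SSZ, Z), mul(Z, add(SSSZ, Z)))), mul(mul(SZ, SSZ), mul(Z, Z))))))
  [16] S(S(S(S(add(add(add(SSZ, Z), mul(Z, add(SSSZ, Z))), mul(mul(SZ, SSZ), mul(Z, Z)))))))
  [17] S(S(S(S(add(add(S(add(SZ, Z)), mul(Z, add(SSSZ, Z))), mul(mul(SZ, SSZ), mul(Z, Z)))))))
  [18] S(S(S(S(add(S(add(add(SZ, Z), mul(Z, add(SSSZ, Z)))), mul(mul(SZ, SSZ), mul(Z, Z)))))))
  [19] S(S(S(S(S(add(add(add(SZ, Z), mul(Z, add(SSSZ, Z))), mul(mul(SZ, SSZ), mul(Z, Z))))))))
  [20] S(S(S(S(S(add(add(S(add(Z, Z)), mul(Z, add(SSSZ, Z))), mul(mul(SZ, SSZ), mul(Z, Z))))))))
  [21] S(S(S(S(S(add(S(add(add(Z, Z), mul(Z, add(SSSZ, Z)))), mul(mul(SZ, SSZ), mul(Z, Z))))))))
  [22] S(S(S(S(S(S(add(add(add(Z, Z), mul(Z, add(SSSZ, Z))), mul(mul(SZ, SSZ), mul(Z, Z)))))))))
  [23] S(S(S(S(S(S(add(add(Z, mul(Z, add(SSSZ, Z))), mul(mul(SZ, SSZ), mul(Z, Z)))))))))
  [24] S(S(S(S(S(S(add(mul(Z, add(SSSZ, Z)), mul(mul(SZ, SSZ), mul(Z, Z)))))))))
  [25] S(S(S(S(S(S(add(Z, mul(mul(SZ, SSZ), mul(Z, Z)))))))))
  [26] S(S(S(S(S(S(mul(mul(SZ, SSZ), mul(Z, Z))))))))
  [27] S(S(S(S(S(S(mul(add(SSZ, mul(Z, SSZ)), mul(Z, Z))))))))
  [28] S(S(S(S(S(S(mul(S(add(SZ, mul(Z, SSZ))), mul(Z, Z))))))))
  [29] S(S(S(S(S(S(add(mul(Z, Z), mul(add(SZ, mul(Z, SSZ)), mul(Z, Z)))))))))
  [30] S(S(S(S(S(S(add(Z, mul(add(SZ, mul(Z, SSZ)), mul(Z, Z)))))))))
  [31] S(S(S(S(S(S(mul(add(SZ, mul(Z, SSZ)), mul(Z, Z))))))))
  [32] S(S(S(S(S(S(mul(S(add(Z, mul(Z, SSZ))), mul(Z, Z))))))))
  [33] S(S(S(S(S(S(add(mul(Z, Z), mul(add(Z, mul(Z, SSZ)), mul(Z, Z)))))))))
  [34] S(S(S(S(S(S(add(Z, mul(add(Z, mul(Z, SSZ)), mul(Z, Z)))))))))
  [35] S(S(S(S(S(S(mul(add(Z, mul(Z, SSZ)), mul(Z, Z))))))))
  [36] S(S(S(S(S(S(mul(mul(Z, SSZ), mul(Z, Z))))))))
  [37] S(S(S(S(S(S(mul(Z, mul(Z, Z))))))))
  [38] S^6(Z)

Answer: normal form = S^6(Z)  (in 38 steps)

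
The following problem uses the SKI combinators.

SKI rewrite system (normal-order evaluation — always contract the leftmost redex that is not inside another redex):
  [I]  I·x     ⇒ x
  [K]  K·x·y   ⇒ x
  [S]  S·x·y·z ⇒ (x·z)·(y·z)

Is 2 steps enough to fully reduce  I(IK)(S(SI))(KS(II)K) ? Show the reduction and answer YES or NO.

Answer: NO — after 2 steps the term is K(S(SI))(KS(II)K), not yet normal

Working:
  start: I(IK)(S(SI))(KS(II)K)
  step 1: IK(S(SI))(KS(II)K)
  step 2: K(S(SI))(KS(II)K)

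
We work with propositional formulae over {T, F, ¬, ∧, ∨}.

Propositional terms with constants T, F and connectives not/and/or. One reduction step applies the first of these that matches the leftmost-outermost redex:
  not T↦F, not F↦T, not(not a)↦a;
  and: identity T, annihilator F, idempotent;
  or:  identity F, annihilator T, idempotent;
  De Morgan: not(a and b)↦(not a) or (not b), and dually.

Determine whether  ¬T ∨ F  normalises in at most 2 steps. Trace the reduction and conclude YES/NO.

Answer: YES — reaches normal form F in 2 ≤ 2 steps

Reduction:
  start: ¬T ∨ F
  [1] ¬T
  [2] F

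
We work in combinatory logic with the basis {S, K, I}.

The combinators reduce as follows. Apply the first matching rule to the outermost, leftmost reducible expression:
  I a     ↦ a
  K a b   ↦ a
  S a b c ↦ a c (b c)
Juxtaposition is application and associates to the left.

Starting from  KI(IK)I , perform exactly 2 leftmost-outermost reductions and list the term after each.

Answer: after 2 steps: I

Reduction:
  start: KI(IK)I
  step 1: II
  step 2: I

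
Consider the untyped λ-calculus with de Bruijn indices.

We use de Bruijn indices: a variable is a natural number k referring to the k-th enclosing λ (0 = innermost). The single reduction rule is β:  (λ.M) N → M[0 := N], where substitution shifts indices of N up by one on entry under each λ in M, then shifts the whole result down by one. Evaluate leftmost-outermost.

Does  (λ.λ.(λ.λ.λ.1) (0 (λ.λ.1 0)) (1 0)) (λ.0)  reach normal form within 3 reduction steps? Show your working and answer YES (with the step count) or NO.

Answer: NO — after 3 steps the term is λ.λ.(λ.0) 1, not yet normal

Derivation:
  start: (λ.λ.(λ.λ.λ.1) (0 (λ.λ.1 0)) (1 0)) (λ.0)
  step 1: λ.(λ.λ.λ.1) (0 (λ.λ.1 0)) ((λ.0) 0)
  step 2: λ.(λ.λ.1) ((λ.0) 0)
  step 3: λ.λ.(λ.0) 1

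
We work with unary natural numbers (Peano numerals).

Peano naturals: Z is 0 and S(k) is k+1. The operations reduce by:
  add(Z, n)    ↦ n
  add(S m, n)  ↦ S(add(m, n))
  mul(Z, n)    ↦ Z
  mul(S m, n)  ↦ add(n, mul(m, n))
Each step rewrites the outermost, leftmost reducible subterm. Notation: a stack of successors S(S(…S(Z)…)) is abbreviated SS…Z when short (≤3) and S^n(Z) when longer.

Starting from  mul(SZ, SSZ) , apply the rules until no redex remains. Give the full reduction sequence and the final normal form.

  start: mul(SZ, SSZ)
  →1  add(SSZ, mul(Z, SSZ))
  →2  S(add(SZ, mul(Z, SSZ)))
  →3  S(S(add(Z, mul(Z, SSZ))))
  →4  S(S(mul(Z, SSZ)))
  →5  SSZ

Answer: normal form = SSZ  (in 5 steps)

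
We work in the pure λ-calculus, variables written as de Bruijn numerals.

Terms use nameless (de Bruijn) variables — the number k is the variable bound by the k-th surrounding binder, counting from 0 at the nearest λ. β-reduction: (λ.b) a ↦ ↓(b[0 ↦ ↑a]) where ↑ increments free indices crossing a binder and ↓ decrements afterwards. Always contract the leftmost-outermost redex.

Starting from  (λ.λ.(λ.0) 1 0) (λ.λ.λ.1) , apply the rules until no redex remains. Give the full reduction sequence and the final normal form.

Answer: normal form = λ.λ.λ.1  (in 3 steps)

Working:
  start: (λ.λ.(λ.0) 1 0) (λ.λ.λ.1)
  step 1: λ.(λ.0) (λ.λ.λ.1) 0
  step 2: λ.(λ.λ.λ.1) 0
  step 3: λ.λ.λ.1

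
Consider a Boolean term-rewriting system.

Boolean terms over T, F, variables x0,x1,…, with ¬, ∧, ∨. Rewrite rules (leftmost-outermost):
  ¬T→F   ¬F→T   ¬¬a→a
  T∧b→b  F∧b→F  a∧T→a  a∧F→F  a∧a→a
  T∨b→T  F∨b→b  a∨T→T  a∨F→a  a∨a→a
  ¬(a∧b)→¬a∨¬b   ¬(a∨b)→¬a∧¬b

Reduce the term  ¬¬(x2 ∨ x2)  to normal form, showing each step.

Answer: normal form = x2  (in 2 steps)

Working:
  start: ¬¬(x2 ∨ x2)
  step 1: x2 ∨ x2
  step 2: x2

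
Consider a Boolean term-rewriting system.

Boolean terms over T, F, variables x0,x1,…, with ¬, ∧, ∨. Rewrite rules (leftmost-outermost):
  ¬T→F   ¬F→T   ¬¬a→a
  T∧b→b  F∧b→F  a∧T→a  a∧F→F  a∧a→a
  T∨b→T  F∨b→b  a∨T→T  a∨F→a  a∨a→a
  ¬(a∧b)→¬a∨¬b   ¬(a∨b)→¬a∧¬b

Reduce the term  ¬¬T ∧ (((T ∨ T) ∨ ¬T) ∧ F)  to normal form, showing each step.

  start: ¬¬T ∧ (((T ∨ T) ∨ ¬T) ∧ F)
  [1] T ∧ (((T ∨ T) ∨ ¬T) ∧ F)
  [2] ((T ∨ T) ∨ ¬T) ∧ F
  [3] F

Answer: normal form = F  (in 3 steps)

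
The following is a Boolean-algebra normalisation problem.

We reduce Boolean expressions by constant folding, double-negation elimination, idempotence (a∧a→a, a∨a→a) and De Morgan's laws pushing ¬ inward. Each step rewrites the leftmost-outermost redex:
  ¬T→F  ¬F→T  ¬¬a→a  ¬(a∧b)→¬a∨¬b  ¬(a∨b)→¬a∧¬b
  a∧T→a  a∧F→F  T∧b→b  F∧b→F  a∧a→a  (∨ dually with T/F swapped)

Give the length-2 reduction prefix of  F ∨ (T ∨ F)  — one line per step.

Answer: after 2 steps: T

Reduction:
  start: F ∨ (T ∨ F)
  [1] T ∨ F
  [2] T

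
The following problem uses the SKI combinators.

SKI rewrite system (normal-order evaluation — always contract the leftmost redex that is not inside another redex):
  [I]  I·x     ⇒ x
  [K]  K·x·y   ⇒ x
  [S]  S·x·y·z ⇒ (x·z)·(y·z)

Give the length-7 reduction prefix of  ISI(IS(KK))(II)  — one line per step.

  start: ISI(IS(KK))(II)
  step 1: SI(IS(KK))(II)
  step 2: I(II)(IS(KK)(II))
  step 3: II(IS(KK)(II))
  step 4: I(IS(KK)(II))
  step 5: IS(KK)(II)
  step 6: S(KK)(II)
  step 7: S(KK)I

Answer: after 7 steps: S(KK)I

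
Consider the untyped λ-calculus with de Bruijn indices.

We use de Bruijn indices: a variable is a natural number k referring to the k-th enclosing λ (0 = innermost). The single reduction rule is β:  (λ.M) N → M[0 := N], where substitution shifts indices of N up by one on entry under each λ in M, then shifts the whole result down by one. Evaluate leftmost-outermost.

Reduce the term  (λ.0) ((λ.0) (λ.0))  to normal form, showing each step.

  start: (λ.0) ((λ.0) (λ.0))
  [1] (λ.0) (λ.0)
  [2] λ.0

Answer: normal form = λ.0  (in 2 steps)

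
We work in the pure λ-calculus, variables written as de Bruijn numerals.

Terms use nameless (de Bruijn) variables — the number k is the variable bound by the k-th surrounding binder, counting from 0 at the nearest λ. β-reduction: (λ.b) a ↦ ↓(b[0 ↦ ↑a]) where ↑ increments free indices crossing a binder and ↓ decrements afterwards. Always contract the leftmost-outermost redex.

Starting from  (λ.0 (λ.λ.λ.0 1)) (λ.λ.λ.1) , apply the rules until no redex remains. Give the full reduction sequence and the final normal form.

  start: (λ.0 (λ.λ.λ.0 1)) (λ.λ.λ.1)
  step 1: (λ.λ.λ.1) (λ.λ.λ.0 1)
  step 2: λ.λ.1

Answer: normal form = λ.λ.1  (in 2 steps)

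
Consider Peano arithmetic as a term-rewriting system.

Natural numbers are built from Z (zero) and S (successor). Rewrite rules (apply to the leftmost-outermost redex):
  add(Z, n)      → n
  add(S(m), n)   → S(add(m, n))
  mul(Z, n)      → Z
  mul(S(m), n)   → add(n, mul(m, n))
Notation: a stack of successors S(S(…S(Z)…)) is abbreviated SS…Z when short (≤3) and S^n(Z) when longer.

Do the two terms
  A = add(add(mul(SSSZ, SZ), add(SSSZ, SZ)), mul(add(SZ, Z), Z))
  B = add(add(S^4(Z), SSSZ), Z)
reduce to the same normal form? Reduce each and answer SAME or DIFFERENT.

Answer: SAME — A ⇓ S^7(Z), B ⇓ S^7(Z)

Derivation:
Term A:
  start: add(add(mul(SSSZ, SZ), add(SSSZ, SZ)), mul(add(SZ, Z), Z))
  step 1: add(add(add(SZ, mul(SSZ, SZ)), add(SSSZ, SZ)), mul(add(SZ, Z), Z))
  step 2: add(add(S(add(Z, mul(SSZ, SZ))), add(SSSZ, SZ)), mul(add(SZ, Z), Z))
  step 3: add(S(add(add(Z, mul(SSZ, SZ)), add(SSSZ, SZ))), mul(add(SZ, Z), Z))
  step 4: S(add(add(add(Z, mul(SSZ, SZ)), add(SSSZ, SZ)), mul(add(SZ, Z), Z)))
  step 5: S(add(add(mul(SSZ, SZ), add(SSSZ, SZ)), mul(add(SZ, Z), Z)))
  step 6: S(add(add(add(SZ, mul(SZ, SZ)), add(SSSZ, SZ)), mul(add(SZ, Z), Z)))
  step 7: S(add(add(S(add(Z, mul(SZ, SZ))), add(SSSZ, SZ)), mul(add(SZ, Z), Z)))
  step 8: S(add(S(add(add(Z, mul(SZ, SZ)), add(SSSZ, SZ))), mul(add(SZ, Z), Z)))
  step 9: S(S(add(add(add(Z, mul(SZ, SZ)), add(SSSZ, SZ)), mul(add(SZ, Z), Z))))
  step 10: S(S(add(add(mul(SZ, SZ), add(SSSZ, SZ)), mul(add(SZ, Z), Z))))
  step 11: S(S(add(add(add(SZ, mul(Z, SZ)), add(SSSZ, SZ)), mul(add(SZ, Z), Z))))
  step 12: S(S(add(add(S(add(Z, mul(Z, SZ))), add(SSSZ, SZ)), mul(add(SZ, Z), Z))))
  step 13: S(S(add(S(add(add(Z, mul(Z, SZ)), add(SSSZ, SZ))), mul(add(SZ, Z), Z))))
  step 14: S(S(S(add(add(add(Z, mul(Z, SZ)), add(SSSZ, SZ)), mul(add(SZ, Z), Z)))))
  step 15: S(S(S(add(add(mul(Z, SZ), add(SSSZ, SZ)), mul(add(SZ, Z), Z)))))
  step 16: S(S(S(add(add(Z, add(SSSZ, SZ)), mul(add(SZ, Z), Z)))))
  step 17: S(S(S(add(add(SSSZ, SZ), mul(add(SZ, Z), Z)))))
  step 18: S(S(S(add(S(add(SSZ, SZ)), mul(add(SZ, Z), Z)))))
  step 19: S(S(S(S(add(add(SSZ, SZ), mul(add(SZ, Z), Z))))))
  step 20: S(S(S(S(add(S(add(SZ, SZ)), mul(add(SZ, Z), Z))))))
  step 21: S(S(S(S(S(add(add(SZ, SZ), mul(add(SZ, Z), Z)))))))
  step 22: S(S(S(S(S(add(S(add(Z, SZ)), mul(add(SZ, Z), Z)))))))
  step 23: S(S(S(S(S(S(add(add(Z, SZ), mul(add(SZ, Z), Z))))))))
  step 24: S(S(S(S(S(S(add(SZ, mul(add(SZ, Z), Z))))))))
  step 25: S(S(S(S(S(S(S(add(Z, mul(add(SZ, Z), Z)))))))))
  step 26: S(S(S(S(S(S(S(mul(add(SZ, Z), Z))))))))
  step 27: S(S(S(S(S(S(S(mul(S(add(Z, Z)), Z))))))))
  step 28: S(S(S(S(S(S(S(add(Z, mul(add(Z, Z), Z)))))))))
  step 29: S(S(S(S(S(S(S(mul(add(Z, Z), Z))))))))
  step 30: S(S(S(S(S(S(S(mul(Z, Z))))))))
  step 31: S^7(Z)

Term B:
  start: add(add(S^4(Z), SSSZ), Z)
  step 1: add(S(add(SSSZ, SSSZ)), Z)
  step 2: S(add(add(SSSZ, SSSZ), Z))
  step 3: S(add(S(add(SSZ, SSSZ)), Z))
  step 4: S(S(add(add(SSZ, SSSZ), Z)))
  step 5: S(S(add(S(add(SZ, SSSZ)), Z)))
  step 6: S(S(S(add(add(SZ, SSSZ), Z))))
  step 7: S(S(S(add(S(add(Z, SSSZ)), Z))))
  step 8: S(S(S(S(add(add(Z, SSSZ), Z)))))
  step 9: S(S(S(S(add(SSSZ, Z)))))
  step 10: S(S(S(S(S(add(SSZ, Z))))))
  step 11: S(S(S(S(S(S(add(SZ, Z)))))))
  step 12: S(S(S(S(S(S(S(add(Z, Z))))))))
  step 13: S^7(Z)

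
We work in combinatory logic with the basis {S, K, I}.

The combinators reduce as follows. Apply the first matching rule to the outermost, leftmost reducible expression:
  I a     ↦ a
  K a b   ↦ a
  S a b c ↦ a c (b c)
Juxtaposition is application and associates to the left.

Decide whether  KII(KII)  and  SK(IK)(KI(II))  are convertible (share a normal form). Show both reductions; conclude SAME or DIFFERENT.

Term A:
  start: KII(KII)
  →1  I(KII)
  →2  KII
  →3  I

Term B:
  start: SK(IK)(KI(II))
  →1  K(KI(II))(IK(KI(II)))
  →2  KI(II)
  →3  I

Answer: SAME — A ⇓ I, B ⇓ I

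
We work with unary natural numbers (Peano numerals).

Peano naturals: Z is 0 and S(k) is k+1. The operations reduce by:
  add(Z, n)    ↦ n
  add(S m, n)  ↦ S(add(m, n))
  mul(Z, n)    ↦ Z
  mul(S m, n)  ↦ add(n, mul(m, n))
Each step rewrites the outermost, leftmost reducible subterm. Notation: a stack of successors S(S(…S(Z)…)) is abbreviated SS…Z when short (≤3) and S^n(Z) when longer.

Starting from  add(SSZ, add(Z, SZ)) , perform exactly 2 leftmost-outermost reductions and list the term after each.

Answer: after 2 steps: S(S(add(Z, add(Z, SZ))))

Derivation:
  start: add(SSZ, add(Z, SZ))
  [1] S(add(SZ, add(Z, SZ)))
  [2] S(S(add(Z, add(Z, SZ))))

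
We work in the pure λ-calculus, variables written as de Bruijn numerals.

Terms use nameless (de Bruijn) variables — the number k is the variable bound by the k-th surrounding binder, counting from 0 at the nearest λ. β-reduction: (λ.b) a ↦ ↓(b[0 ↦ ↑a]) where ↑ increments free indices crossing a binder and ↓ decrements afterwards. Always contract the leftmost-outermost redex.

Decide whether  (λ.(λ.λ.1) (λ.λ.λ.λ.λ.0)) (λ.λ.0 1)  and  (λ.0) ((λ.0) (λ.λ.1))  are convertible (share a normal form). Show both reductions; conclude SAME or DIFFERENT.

Term A:
  start: (λ.(λ.λ.1) (λ.λ.λ.λ.λ.0)) (λ.λ.0 1)
  [1] (λ.λ.1) (λ.λ.λ.λ.λ.0)
  [2] λ.λ.λ.λ.λ.λ.0

Term B:
  start: (λ.0) ((λ.0) (λ.λ.1))
  [1] (λ.0) (λ.λ.1)
  [2] λ.λ.1

Answer: DIFFERENT — A ⇓ λ.λ.λ.λ.λ.λ.0, B ⇓ λ.λ.1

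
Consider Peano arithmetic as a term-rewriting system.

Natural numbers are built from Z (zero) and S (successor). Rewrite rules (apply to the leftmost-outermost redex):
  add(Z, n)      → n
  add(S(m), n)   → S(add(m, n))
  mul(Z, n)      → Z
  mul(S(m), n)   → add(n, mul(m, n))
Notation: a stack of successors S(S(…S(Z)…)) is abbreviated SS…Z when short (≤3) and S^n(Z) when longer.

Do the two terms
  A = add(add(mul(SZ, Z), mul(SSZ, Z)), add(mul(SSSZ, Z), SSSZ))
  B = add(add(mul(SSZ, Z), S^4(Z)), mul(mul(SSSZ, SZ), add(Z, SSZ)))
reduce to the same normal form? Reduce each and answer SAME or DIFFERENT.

Term A:
  start: add(add(mul(SZ, Z), mul(SSZ, Z)), add(mul(SSSZ, Z), SSSZ))
  [1] add(add(add(Z, mul(Z, Z)), mul(SSZ, Z)), add(mul(SSSZ, Z), SSSZ))
  [2] add(add(mul(Z, Z), mul(SSZ, Z)), add(mul(SSSZ, Z), SSSZ))
  [3] add(add(Z, mul(SSZ, Z)), add(mul(SSSZ, Z), SSSZ))
  [4] add(mul(SSZ, Z), add(mul(SSSZ, Z), SSSZ))
  [5] add(add(Z, mul(SZ, Z)), add(mul(SSSZ, Z), SSSZ))
  [6] add(mul(SZ, Z), add(mul(SSSZ, Z), SSSZ))
  [7] add(add(Z, mul(Z, Z)), add(mul(SSSZ, Z), SSSZ))
  [8] add(mul(Z, Z), add(mul(SSSZ, Z), SSSZ))
  [9] add(Z, add(mul(SSSZ, Z), SSSZ))
  [10] add(mul(SSSZ, Z), SSSZ)
  [11] add(add(Z, mul(SSZ, Z)), SSSZ)
  [12] add(mul(SSZ, Z), SSSZ)
  [13] add(add(Z, mul(SZ, Z)), SSSZ)
  [14] add(mul(SZ, Z), SSSZ)
  [15] add(add(Z, mul(Z, Z)), SSSZ)
  [16] add(mul(Z, Z), SSSZ)
  [17] add(Z, SSSZ)
  [18] SSSZ

Term B:
  start: add(add(mul(SSZ, Z), S^4(Z)), mul(mul(SSSZ, SZ), add(Z, SSZ)))
  [1] add(add(add(Z, mul(SZ, Z)), S^4(Z)), mul(mul(SSSZ, SZ), add(Z, SSZ)))
  [2] add(add(mul(SZ, Z), S^4(Z)), mul(mul(SSSZ, SZ), add(Z, SSZ)))
  [3] add(add(add(Z, mul(Z, Z)), S^4(Z)), mul(mul(SSSZ, SZ), add(Z, SSZ)))
  [4] add(add(mul(Z, Z), S^4(Z)), mul(mul(SSSZ, SZ), add(Z, SSZ)))
  [5] add(add(Z, S^4(Z)), mul(mul(SSSZ, SZ), add(Z, SSZ)))
  [6] add(S^4(Z), mul(mul(SSSZ, SZ), add(Z, SSZ)))
  [7] S(add(SSSZ, mul(mul(SSSZ, SZ), add(Z, SSZ))))
  [8] S(S(add(SSZ, mul(mul(SSSZ, SZ), add(Z, SSZ)))))
  [9] S(S(S(add(SZ, mul(mul(SSSZ, SZ), add(Z, SSZ))))))
  [10] S(S(S(S(add(Z, mul(mul(SSSZ, SZ), add(Z, SSZ)))))))
  [11] S(S(S(S(mul(mul(SSSZ, SZ), add(Z, SSZ))))))
  [12] S(S(S(S(mul(add(SZ, mul(SSZ, SZ)), add(Z, SSZ))))))
  [13] S(S(S(S(mul(S(add(Z, mul(SSZ, SZ))), add(Z, SSZ))))))
  [14] S(S(S(S(add(add(Z, SSZ), mul(add(Z, mul(SSZ, SZ)), add(Z, SSZ)))))))
  [15] S(S(S(S(add(SSZ, mul(add(Z, mul(SSZ, SZ)), add(Z, SSZ)))))))
  [16] S(S(S(S(S(add(SZ, mul(add(Z, mul(SSZ, SZ)), add(Z, SSZ))))))))
  [17] S(S(S(S(S(S(add(Z, mul(add(Z, mul(SSZ, SZ)), add(Z, SSZ)))))))))
  [18] S(S(S(S(S(S(mul(add(Z, mul(SSZ, SZ)), add(Z, SSZ))))))))
  [19] S(S(S(S(S(S(mul(mul(SSZ, SZ), add(Z, SSZ))))))))
  [20] S(S(S(S(S(S(mul(add(SZ, mul(SZ, SZ)), add(Z, SSZ))))))))
  [21] S(S(S(S(S(S(mul(S(add(Z, mul(SZ, SZ))), add(Z, SSZ))))))))
  [22] S(S(S(S(S(S(add(add(Z, SSZ), mul(add(Z, mul(SZ, SZ)), add(Z, SSZ)))))))))
  [23] S(S(S(S(S(S(add(SSZ, mul(add(Z, mul(SZ, SZ)), add(Z, SSZ)))))))))
  [24] S(S(S(S(S(S(S(add(SZ, mul(add(Z, mul(SZ, SZ)), add(Z, SSZ))))))))))
  [25] S(S(S(S(S(S(S(S(add(Z, mul(add(Z, mul(SZ, SZ)), add(Z, SSZ)))))))))))
  [26] S(S(S(S(S(S(S(S(mul(add(Z, mul(SZ, SZ)), add(Z, SSZ))))))))))
  [27] S(S(S(S(S(S(S(S(mul(mul(SZ, SZ), add(Z, SSZ))))))))))
  [28] S(S(S(S(S(S(S(S(mul(add(SZ, mul(Z, SZ)), add(Z, SSZ))))))))))
  [29] S(S(S(S(S(S(S(S(mul(S(add(Z, mul(Z, SZ))), add(Z, SSZ))))))))))
  [30] S(S(S(S(S(S(S(S(add(add(Z, SSZ), mul(add(Z, mul(Z, SZ)), add(Z, SSZ)))))))))))
  [31] S(S(S(S(S(S(S(S(add(SSZ, mul(add(Z, mul(Z, SZ)), add(Z, SSZ)))))))))))
  [32] S(S(S(S(S(S(S(S(S(add(SZ, mul(add(Z, mul(Z, SZ)), add(Z, SSZ))))))))))))
  [33] S(S(S(S(S(S(S(S(S(S(add(Z, mul(add(Z, mul(Z, SZ)), add(Z, SSZ)))))))))))))
  [34] S(S(S(S(S(S(S(S(S(S(mul(add(Z, mul(Z, SZ)), add(Z, SSZ))))))))))))
  [35] S(S(S(S(S(S(S(S(S(S(mul(mul(Z, SZ), add(Z, SSZ))))))))))))
  [36] S(S(S(S(S(S(S(S(S(S(mul(Z, add(Z, SSZ))))))))))))
  [37] S^10(Z)

Answer: DIFFERENT — A ⇓ SSSZ, B ⇓ S^10(Z)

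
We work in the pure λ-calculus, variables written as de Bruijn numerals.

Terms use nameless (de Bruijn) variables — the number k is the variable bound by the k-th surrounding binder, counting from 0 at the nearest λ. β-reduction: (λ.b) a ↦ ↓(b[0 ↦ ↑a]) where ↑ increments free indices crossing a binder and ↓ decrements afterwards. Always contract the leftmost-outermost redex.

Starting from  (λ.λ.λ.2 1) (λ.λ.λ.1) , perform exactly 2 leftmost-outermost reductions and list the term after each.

Answer: after 2 steps: λ.λ.λ.λ.1

Reduction:
  start: (λ.λ.λ.2 1) (λ.λ.λ.1)
  step 1: λ.λ.(λ.λ.λ.1) 1
  step 2: λ.λ.λ.λ.1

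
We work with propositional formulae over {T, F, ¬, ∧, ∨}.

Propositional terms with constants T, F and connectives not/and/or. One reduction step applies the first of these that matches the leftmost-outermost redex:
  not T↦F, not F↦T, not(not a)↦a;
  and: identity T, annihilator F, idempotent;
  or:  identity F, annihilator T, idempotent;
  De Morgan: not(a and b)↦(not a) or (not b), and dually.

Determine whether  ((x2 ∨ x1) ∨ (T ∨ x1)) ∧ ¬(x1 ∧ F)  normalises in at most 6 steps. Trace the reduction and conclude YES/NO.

  start: ((x2 ∨ x1) ∨ (T ∨ x1)) ∧ ¬(x1 ∧ F)
  [1] ((x2 ∨ x1) ∨ T) ∧ ¬(x1 ∧ F)
  [2] T ∧ ¬(x1 ∧ F)
  [3] ¬(x1 ∧ F)
  [4] ¬x1 ∨ ¬F
  [5] ¬x1 ∨ T
  [6] T

Answer: YES — reaches normal form T in 6 ≤ 6 steps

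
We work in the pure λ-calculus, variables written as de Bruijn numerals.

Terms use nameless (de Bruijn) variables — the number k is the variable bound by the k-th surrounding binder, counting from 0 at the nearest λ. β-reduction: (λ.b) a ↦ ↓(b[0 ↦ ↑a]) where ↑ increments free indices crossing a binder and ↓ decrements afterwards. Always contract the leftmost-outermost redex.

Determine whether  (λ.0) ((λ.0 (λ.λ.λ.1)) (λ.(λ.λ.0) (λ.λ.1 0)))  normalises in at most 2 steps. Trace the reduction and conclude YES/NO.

  start: (λ.0) ((λ.0 (λ.λ.λ.1)) (λ.(λ.λ.0) (λ.λ.1 0)))
  step 1: (λ.0 (λ.λ.λ.1)) (λ.(λ.λ.0) (λ.λ.1 0))
  step 2: (λ.(λ.λ.0) (λ.λ.1 0)) (λ.λ.λ.1)

Answer: NO — after 2 steps the term is (λ.(λ.λ.0) (λ.λ.1 0)) (λ.λ.λ.1), not yet normal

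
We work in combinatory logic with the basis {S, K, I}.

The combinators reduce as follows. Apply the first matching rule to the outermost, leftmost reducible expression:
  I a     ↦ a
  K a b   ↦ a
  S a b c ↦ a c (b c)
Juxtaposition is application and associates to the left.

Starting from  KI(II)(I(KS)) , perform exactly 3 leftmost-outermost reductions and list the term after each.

Answer: after 3 steps: KS

Reduction:
  start: KI(II)(I(KS))
  [1] I(I(KS))
  [2] I(KS)
  [3] KS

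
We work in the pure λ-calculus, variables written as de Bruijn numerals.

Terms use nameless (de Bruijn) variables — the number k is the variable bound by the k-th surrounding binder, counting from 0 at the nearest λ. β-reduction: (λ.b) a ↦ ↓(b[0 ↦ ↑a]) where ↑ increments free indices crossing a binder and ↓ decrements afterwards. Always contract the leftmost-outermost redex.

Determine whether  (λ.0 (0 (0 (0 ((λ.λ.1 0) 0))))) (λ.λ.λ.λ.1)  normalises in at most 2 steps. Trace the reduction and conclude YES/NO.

Answer: YES — reaches normal form λ.λ.λ.1 in 2 ≤ 2 steps

Derivation:
  start: (λ.0 (0 (0 (0 ((λ.λ.1 0) 0))))) (λ.λ.λ.λ.1)
  [1] (λ.λ.λ.λ.1) ((λ.λ.λ.λ.1) ((λ.λ.λ.λ.1) ((λ.λ.λ.λ.1) ((λ.λ.1 0) (λ.λ.λ.λ.1)))))
  [2] λ.λ.λ.1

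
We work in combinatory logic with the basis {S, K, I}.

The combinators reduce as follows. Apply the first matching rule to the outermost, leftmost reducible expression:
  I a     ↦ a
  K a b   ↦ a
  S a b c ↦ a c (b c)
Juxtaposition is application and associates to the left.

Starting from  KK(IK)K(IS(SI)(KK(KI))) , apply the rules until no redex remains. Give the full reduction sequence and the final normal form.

Answer: normal form = K  (in 2 steps)

Reduction:
  start: KK(IK)K(IS(SI)(KK(KI)))
  step 1: KK(IS(SI)(KK(KI)))
  step 2: K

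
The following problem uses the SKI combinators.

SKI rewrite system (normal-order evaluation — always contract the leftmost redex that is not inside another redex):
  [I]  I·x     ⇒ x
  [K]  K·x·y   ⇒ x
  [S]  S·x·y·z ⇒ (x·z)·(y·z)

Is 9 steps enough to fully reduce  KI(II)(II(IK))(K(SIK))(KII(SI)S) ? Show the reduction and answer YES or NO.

Answer: YES — reaches normal form K(SIK) in 6 ≤ 9 steps

Reduction:
  start: KI(II)(II(IK))(K(SIK))(KII(SI)S)
  [1] I(II(IK))(K(SIK))(KII(SI)S)
  [2] II(IK)(K(SIK))(KII(SI)S)
  [3] I(IK)(K(SIK))(KII(SI)S)
  [4] IK(K(SIK))(KII(SI)S)
  [5] K(K(SIK))(KII(SI)S)
  [6] K(SIK)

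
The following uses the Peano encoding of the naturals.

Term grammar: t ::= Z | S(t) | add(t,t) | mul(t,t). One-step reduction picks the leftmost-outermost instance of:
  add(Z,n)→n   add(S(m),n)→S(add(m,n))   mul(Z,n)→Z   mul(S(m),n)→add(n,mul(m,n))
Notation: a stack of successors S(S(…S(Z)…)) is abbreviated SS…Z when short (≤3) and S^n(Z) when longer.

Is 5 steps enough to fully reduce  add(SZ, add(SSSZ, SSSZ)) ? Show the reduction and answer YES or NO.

  start: add(SZ, add(SSSZ, SSSZ))
  [1] S(add(Z, add(SSSZ, SSSZ)))
  [2] S(add(SSSZ, SSSZ))
  [3] S(S(add(SSZ, SSSZ)))
  [4] S(S(S(add(SZ, SSSZ))))
  [5] S(S(S(S(add(Z, SSSZ)))))

Answer: NO — after 5 steps the term is S(S(S(S(add(Z, SSSZ))))), not yet normal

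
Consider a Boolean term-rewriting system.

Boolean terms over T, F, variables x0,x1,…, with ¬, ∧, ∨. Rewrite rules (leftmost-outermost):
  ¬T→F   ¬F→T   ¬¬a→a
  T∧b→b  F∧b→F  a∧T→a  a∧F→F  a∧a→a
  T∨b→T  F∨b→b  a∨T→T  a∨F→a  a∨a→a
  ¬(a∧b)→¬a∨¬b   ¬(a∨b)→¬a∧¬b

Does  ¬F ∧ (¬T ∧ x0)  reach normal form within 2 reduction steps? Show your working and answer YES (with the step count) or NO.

  start: ¬F ∧ (¬T ∧ x0)
  step 1: T ∧ (¬T ∧ x0)
  step 2: ¬T ∧ x0

Answer: NO — after 2 steps the term is ¬T ∧ x0, not yet normal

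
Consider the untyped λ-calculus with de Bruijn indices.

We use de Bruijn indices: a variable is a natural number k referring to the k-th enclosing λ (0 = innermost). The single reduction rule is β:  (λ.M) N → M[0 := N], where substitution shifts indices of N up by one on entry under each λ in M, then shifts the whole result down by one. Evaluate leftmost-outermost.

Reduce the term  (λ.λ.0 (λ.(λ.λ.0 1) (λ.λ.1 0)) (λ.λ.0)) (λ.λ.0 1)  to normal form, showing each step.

Answer: normal form = λ.0 (λ.λ.0 (λ.λ.1 0)) (λ.λ.0)  (in 2 steps)

Derivation:
  start: (λ.λ.0 (λ.(λ.λ.0 1) (λ.λ.1 0)) (λ.λ.0)) (λ.λ.0 1)
  →1  λ.0 (λ.(λ.λ.0 1) (λ.λ.1 0)) (λ.λ.0)
  →2  λ.0 (λ.λ.0 (λ.λ.1 0)) (λ.λ.0)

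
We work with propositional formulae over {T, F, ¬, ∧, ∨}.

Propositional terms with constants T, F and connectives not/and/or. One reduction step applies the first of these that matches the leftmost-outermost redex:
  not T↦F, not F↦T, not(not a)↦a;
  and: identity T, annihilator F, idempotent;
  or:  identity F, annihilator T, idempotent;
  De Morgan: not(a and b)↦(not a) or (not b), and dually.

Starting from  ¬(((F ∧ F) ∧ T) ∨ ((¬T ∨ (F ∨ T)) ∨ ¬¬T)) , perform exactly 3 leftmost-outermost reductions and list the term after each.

Answer: after 3 steps: ((¬F ∨ ¬F) ∨ ¬T) ∧ ¬((¬T ∨ (F ∨ T)) ∨ ¬¬T)

Working:
  start: ¬(((F ∧ F) ∧ T) ∨ ((¬T ∨ (F ∨ T)) ∨ ¬¬T))
  [1] ¬((F ∧ F) ∧ T) ∧ ¬((¬T ∨ (F ∨ T)) ∨ ¬¬T)
  [2] (¬(F ∧ F) ∨ ¬T) ∧ ¬((¬T ∨ (F ∨ T)) ∨ ¬¬T)
  [3] ((¬F ∨ ¬F) ∨ ¬T) ∧ ¬((¬T ∨ (F ∨ T)) ∨ ¬¬T)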